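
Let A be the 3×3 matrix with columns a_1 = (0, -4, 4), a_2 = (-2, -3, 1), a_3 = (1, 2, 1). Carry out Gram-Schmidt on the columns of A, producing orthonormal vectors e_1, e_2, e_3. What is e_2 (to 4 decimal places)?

e_1 = a_1/‖a_1‖ = (0, -4, 4)/5.6569 = (0.0000, -0.7071, 0.7071).
r_{12} = e_1·a_2 = 2.8284.
u_2 = a_2 − 2.8284·e_1 = (-2.0000, -1.0000, -1.0000).
‖u_2‖ = 2.4495, so e_2 = (-0.8165, -0.4082, -0.4082).

e_2 = (-0.8165, -0.4082, -0.4082)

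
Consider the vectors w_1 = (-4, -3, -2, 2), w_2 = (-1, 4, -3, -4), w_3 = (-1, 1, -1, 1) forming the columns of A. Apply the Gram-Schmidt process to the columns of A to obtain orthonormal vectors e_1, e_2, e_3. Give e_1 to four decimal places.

e_1 = (-0.6963, -0.5222, -0.3482, 0.3482)

w_1 = (-4, -3, -2, 2); ‖w_1‖ = 5.7446, so e_1 = (-0.6963, -0.5222, -0.3482, 0.3482).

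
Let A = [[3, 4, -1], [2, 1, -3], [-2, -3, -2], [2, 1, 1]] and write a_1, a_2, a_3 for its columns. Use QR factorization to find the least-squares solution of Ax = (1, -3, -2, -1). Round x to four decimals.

q_1 = a_1/‖a_1‖ = (3, 2, -2, 2)/4.5826 = (0.6547, 0.4364, -0.4364, 0.4364).
r_{12} = q_1·a_2 = 4.8008.
u_2 = a_2 − 4.8008·q_1 = (0.8571, -1.0952, -0.9048, -1.0952).
‖u_2‖ = 1.9881, so q_2 = (0.4311, -0.5509, -0.4551, -0.5509).
r_{13} = q_1·a_3 = -0.6547; r_{23} = q_2·a_3 = 1.5809.
u_3 = a_3 + 0.6547·q_1 − 1.5809·q_2 = (-1.2530, -1.8434, -1.5663, 2.1566).
‖u_3‖ = 3.4745, so q_3 = (-0.3606, -0.5305, -0.4508, 0.6207).
Qᵀb = (-0.2182, 3.5450, 1.5119).
Back-substitute: x_3 = 1.5119/3.4745 = 0.4351.
x_2 = (3.5450 − 1.5809·0.4351)/1.9881 = 1.4371.
x_1 = (-0.2182 − 4.8008·1.4371 + 0.6547·0.4351)/4.5826 = -1.4910.

x = (-1.4910, 1.4371, 0.4351)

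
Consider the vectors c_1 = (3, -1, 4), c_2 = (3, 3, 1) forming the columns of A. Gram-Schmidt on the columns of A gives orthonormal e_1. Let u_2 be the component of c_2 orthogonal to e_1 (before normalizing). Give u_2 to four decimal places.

e_1 = c_1/‖c_1‖ = (3, -1, 4)/5.0990 = (0.5883, -0.1961, 0.7845).
r_{12} = e_1·c_2 = 1.9612.
u_2 = c_2 − 1.9612·e_1 = (1.8462, 3.3846, -0.5385).

u_2 = (1.8462, 3.3846, -0.5385)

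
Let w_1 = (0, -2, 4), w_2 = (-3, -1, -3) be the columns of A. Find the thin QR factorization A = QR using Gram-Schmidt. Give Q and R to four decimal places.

Q = [[0.0000, -0.8018], [-0.4472, -0.5345], [0.8944, -0.2673]], R = [[4.4721, -2.2361], [0.0000, 3.7417]]

q_1 = w_1/‖w_1‖ = (0, -2, 4)/4.4721 = (0.0000, -0.4472, 0.8944).
r_{12} = q_1·w_2 = -2.2361.
u_2 = w_2 + 2.2361·q_1 = (-3.0000, -2.0000, -1.0000).
‖u_2‖ = 3.7417, so q_2 = (-0.8018, -0.5345, -0.2673).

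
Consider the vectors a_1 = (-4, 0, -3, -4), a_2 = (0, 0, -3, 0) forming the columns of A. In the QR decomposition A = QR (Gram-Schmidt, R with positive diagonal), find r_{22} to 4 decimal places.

r_{22} = 2.6504

a_1 = (-4, 0, -3, -4); ‖a_1‖ = 6.4031, so q_1 = (-0.6247, 0.0000, -0.4685, -0.6247).
q_1·a_2 = (-0.6247)·0 + 0.0000·0 + (-0.4685)·(-3) + (-0.6247)·0 = 1.4056.
u_2 = a_2 − 1.4056·q_1 = (0.8780, 0.0000, -2.3415, 0.8780).
r_{22} = ‖u_2‖ = 2.6504.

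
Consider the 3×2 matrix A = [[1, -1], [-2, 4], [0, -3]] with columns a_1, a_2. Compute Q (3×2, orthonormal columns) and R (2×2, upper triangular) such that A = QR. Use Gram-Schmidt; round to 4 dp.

Q = [[0.4472, 0.2556], [-0.8944, 0.1278], [0.0000, -0.9583]], R = [[2.2361, -4.0249], [0.0000, 3.1305]]

a_1 = (1, -2, 0); ‖a_1‖ = 2.2361, so e_1 = (0.4472, -0.8944, 0.0000).
e_1·a_2 = 0.4472·(-1) + (-0.8944)·4 + 0.0000·(-3) = -4.0249.
u_2 = a_2 + 4.0249·e_1 = (0.8000, 0.4000, -3.0000).
‖u_2‖ = 3.1305, so e_2 = (0.2556, 0.1278, -0.9583).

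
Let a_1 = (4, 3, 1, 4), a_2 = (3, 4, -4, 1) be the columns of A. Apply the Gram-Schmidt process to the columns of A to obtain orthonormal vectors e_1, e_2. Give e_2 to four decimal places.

e_2 = (0.1343, 0.4298, -0.8595, -0.2417)

a_1 = (4, 3, 1, 4); ‖a_1‖ = 6.4807, so e_1 = (0.6172, 0.4629, 0.1543, 0.6172).
e_1·a_2 = 0.6172·3 + 0.4629·4 + 0.1543·(-4) + 0.6172·1 = 3.7033.
u_2 = a_2 − 3.7033·e_1 = (0.7143, 2.2857, -4.5714, -1.2857).
‖u_2‖ = 5.3184, so e_2 = (0.1343, 0.4298, -0.8595, -0.2417).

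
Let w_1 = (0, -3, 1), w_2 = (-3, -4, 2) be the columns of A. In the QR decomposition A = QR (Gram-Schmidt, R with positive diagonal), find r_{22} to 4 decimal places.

r_{22} = 3.0659

w_1 = (0, -3, 1); ‖w_1‖ = 3.1623, so q_1 = (0.0000, -0.9487, 0.3162).
q_1·w_2 = 0.0000·(-3) + (-0.9487)·(-4) + 0.3162·2 = 4.4272.
u_2 = w_2 − 4.4272·q_1 = (-3.0000, 0.2000, 0.6000).
r_{22} = ‖u_2‖ = 3.0659.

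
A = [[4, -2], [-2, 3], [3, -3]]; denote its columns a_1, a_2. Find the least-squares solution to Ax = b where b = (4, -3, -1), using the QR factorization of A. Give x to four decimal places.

a_1 = (4, -2, 3); ‖a_1‖ = 5.3852, so e_1 = (0.7428, -0.3714, 0.5571).
e_1·a_2 = 0.7428·(-2) + (-0.3714)·3 + 0.5571·(-3) = -4.2710.
u_2 = a_2 + 4.2710·e_1 = (1.1724, 1.4138, -0.6207).
‖u_2‖ = 1.9387, so e_2 = (0.6047, 0.7292, -0.3202).
Qᵀb = (3.5282, 0.5514).
Back-substitute: x_2 = 0.5514/1.9387 = 0.2844.
x_1 = (3.5282 + 4.2710·0.2844)/5.3852 = 0.8807.

x = (0.8807, 0.2844)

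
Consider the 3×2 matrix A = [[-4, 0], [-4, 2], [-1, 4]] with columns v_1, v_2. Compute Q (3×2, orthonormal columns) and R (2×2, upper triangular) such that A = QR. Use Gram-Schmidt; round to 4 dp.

Q = [[-0.6963, -0.3678], [-0.6963, 0.1379], [-0.1741, 0.9196]], R = [[5.7446, -2.0889], [0.0000, 3.9543]]

v_1 = (-4, -4, -1); ‖v_1‖ = 5.7446, so e_1 = (-0.6963, -0.6963, -0.1741).
e_1·v_2 = (-0.6963)·0 + (-0.6963)·2 + (-0.1741)·4 = -2.0889.
u_2 = v_2 + 2.0889·e_1 = (-1.4545, 0.5455, 3.6364).
‖u_2‖ = 3.9543, so e_2 = (-0.3678, 0.1379, 0.9196).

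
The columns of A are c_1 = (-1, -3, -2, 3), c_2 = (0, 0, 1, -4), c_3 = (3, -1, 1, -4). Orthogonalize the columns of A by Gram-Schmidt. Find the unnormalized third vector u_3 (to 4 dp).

u_3 = (3.0000, -1.0000, 0.0000, 0.0000)

c_1 = (-1, -3, -2, 3); ‖c_1‖ = 4.7958, so q_1 = (-0.2085, -0.6255, -0.4170, 0.6255).
q_1·c_2 = (-0.2085)·0 + (-0.6255)·0 + (-0.4170)·1 + 0.6255·(-4) = -2.9192.
u_2 = c_2 + 2.9192·q_1 = (-0.6087, -1.8261, -0.2174, -2.1739).
‖u_2‖ = 2.9117, so q_2 = (-0.2090, -0.6271, -0.0747, -0.7466).
q_1·c_3 = (-0.2085)·3 + (-0.6255)·(-1) + (-0.4170)·1 + 0.6255·(-4) = -2.9192; q_2·c_3 = (-0.2090)·3 + (-0.6271)·(-1) + (-0.0747)·1 + (-0.7466)·(-4) = 2.9117.
u_3 = c_3 + 2.9192·q_1 − 2.9117·q_2 = (3.0000, -1.0000, 0.0000, 0.0000).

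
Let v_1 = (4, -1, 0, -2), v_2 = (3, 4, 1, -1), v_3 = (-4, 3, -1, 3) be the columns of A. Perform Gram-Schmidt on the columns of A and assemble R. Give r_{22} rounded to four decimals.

v_1 = (4, -1, 0, -2); ‖v_1‖ = 4.5826, so e_1 = (0.8729, -0.2182, 0.0000, -0.4364).
e_1·v_2 = 0.8729·3 + (-0.2182)·4 + 0.0000·1 + (-0.4364)·(-1) = 2.1822.
u_2 = v_2 − 2.1822·e_1 = (1.0952, 4.4762, 1.0000, -0.0476).
r_{22} = ‖u_2‖ = 4.7157.

r_{22} = 4.7157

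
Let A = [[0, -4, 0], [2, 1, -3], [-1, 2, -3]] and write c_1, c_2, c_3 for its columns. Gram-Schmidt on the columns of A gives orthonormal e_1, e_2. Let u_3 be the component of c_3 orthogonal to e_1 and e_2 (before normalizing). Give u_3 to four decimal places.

c_1 = (0, 2, -1); ‖c_1‖ = 2.2361, so e_1 = (0.0000, 0.8944, -0.4472).
e_1·c_2 = 0.0000·(-4) + 0.8944·1 + (-0.4472)·2 = 0.0000.
u_2 = c_2 + 0.0000·e_1 = (-4.0000, 1.0000, 2.0000).
‖u_2‖ = 4.5826, so e_2 = (-0.8729, 0.2182, 0.4364).
e_1·c_3 = 0.0000·0 + 0.8944·(-3) + (-0.4472)·(-3) = -1.3416; e_2·c_3 = (-0.8729)·0 + 0.2182·(-3) + 0.4364·(-3) = -1.9640.
u_3 = c_3 + 1.3416·e_1 + 1.9640·e_2 = (-1.7143, -1.3714, -2.7429).

u_3 = (-1.7143, -1.3714, -2.7429)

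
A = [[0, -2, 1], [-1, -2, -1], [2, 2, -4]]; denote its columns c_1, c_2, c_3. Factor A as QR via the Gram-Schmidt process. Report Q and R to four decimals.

Q = [[0.0000, -0.9129, 0.4082], [-0.4472, -0.3651, -0.8165], [0.8944, -0.1826, -0.4082]], R = [[2.2361, 2.6833, -3.1305], [0.0000, 2.1909, 0.1826], [0.0000, 0.0000, 2.8577]]

q_1 = c_1/‖c_1‖ = (0, -1, 2)/2.2361 = (0.0000, -0.4472, 0.8944).
r_{12} = q_1·c_2 = 2.6833.
u_2 = c_2 − 2.6833·q_1 = (-2.0000, -0.8000, -0.4000).
‖u_2‖ = 2.1909, so q_2 = (-0.9129, -0.3651, -0.1826).
r_{13} = q_1·c_3 = -3.1305; r_{23} = q_2·c_3 = 0.1826.
u_3 = c_3 + 3.1305·q_1 − 0.1826·q_2 = (1.1667, -2.3333, -1.1667).
‖u_3‖ = 2.8577, so q_3 = (0.4082, -0.8165, -0.4082).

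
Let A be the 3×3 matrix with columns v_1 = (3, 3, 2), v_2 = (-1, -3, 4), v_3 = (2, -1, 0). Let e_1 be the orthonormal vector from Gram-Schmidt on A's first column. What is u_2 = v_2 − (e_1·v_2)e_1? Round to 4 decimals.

u_2 = (-0.4545, -2.4545, 4.3636)

v_1 = (3, 3, 2); ‖v_1‖ = 4.6904, so e_1 = (0.6396, 0.6396, 0.4264).
e_1·v_2 = 0.6396·(-1) + 0.6396·(-3) + 0.4264·4 = -0.8528.
u_2 = v_2 + 0.8528·e_1 = (-0.4545, -2.4545, 4.3636).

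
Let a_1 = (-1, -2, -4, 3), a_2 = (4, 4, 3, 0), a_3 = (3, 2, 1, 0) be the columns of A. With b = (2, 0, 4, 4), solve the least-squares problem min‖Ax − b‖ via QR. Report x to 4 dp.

q_1 = a_1/‖a_1‖ = (-1, -2, -4, 3)/5.4772 = (-0.1826, -0.3651, -0.7303, 0.5477).
r_{12} = q_1·a_2 = -4.3818.
u_2 = a_2 + 4.3818·q_1 = (3.2000, 2.4000, -0.2000, 2.4000).
‖u_2‖ = 4.6690, so q_2 = (0.6854, 0.5140, -0.0428, 0.5140).
r_{13} = q_1·a_3 = -2.0083; r_{23} = q_2·a_3 = 3.0413.
u_3 = a_3 + 2.0083·q_1 − 3.0413·q_2 = (0.5489, -0.2966, -0.3364, -0.4633).
‖u_3‖ = 0.8468, so q_3 = (0.6482, -0.3503, -0.3972, -0.5471).
Qᵀb = (-1.0954, 3.2555, -2.4809).
Back-substitute: x_3 = -2.4809/0.8468 = -2.9296.
x_2 = (3.2555 − 3.0413·(-2.9296))/4.6690 = 2.6055.
x_1 = (-1.0954 + 4.3818·2.6055 + 2.0083·(-2.9296))/5.4772 = 0.8102.

x = (0.8102, 2.6055, -2.9296)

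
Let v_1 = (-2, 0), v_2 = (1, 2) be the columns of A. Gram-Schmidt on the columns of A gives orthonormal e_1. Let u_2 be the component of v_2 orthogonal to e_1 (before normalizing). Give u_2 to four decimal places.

u_2 = (0.0000, 2.0000)

v_1 = (-2, 0); ‖v_1‖ = 2.0000, so e_1 = (-1.0000, 0.0000).
e_1·v_2 = (-1.0000)·1 + 0.0000·2 = -1.0000.
u_2 = v_2 + 1.0000·e_1 = (0.0000, 2.0000).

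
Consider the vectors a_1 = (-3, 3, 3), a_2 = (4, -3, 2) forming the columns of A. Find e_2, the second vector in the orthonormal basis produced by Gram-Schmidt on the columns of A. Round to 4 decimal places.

e_2 = (0.5133, -0.2933, 0.8066)

a_1 = (-3, 3, 3); ‖a_1‖ = 5.1962, so e_1 = (-0.5774, 0.5774, 0.5774).
e_1·a_2 = (-0.5774)·4 + 0.5774·(-3) + 0.5774·2 = -2.8868.
u_2 = a_2 + 2.8868·e_1 = (2.3333, -1.3333, 3.6667).
‖u_2‖ = 4.5461, so e_2 = (0.5133, -0.2933, 0.8066).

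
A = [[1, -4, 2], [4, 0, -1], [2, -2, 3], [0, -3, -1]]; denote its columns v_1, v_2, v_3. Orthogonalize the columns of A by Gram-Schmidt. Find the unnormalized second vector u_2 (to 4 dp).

q_1 = v_1/‖v_1‖ = (1, 4, 2, 0)/4.5826 = (0.2182, 0.8729, 0.4364, 0.0000).
r_{12} = q_1·v_2 = -1.7457.
u_2 = v_2 + 1.7457·q_1 = (-3.6190, 1.5238, -1.2381, -3.0000).

u_2 = (-3.6190, 1.5238, -1.2381, -3.0000)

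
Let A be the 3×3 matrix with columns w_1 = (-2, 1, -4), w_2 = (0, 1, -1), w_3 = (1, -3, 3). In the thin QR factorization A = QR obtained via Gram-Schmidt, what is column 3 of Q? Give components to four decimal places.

e_3 = (0.7276, -0.4851, -0.4851)

w_1 = (-2, 1, -4); ‖w_1‖ = 4.5826, so e_1 = (-0.4364, 0.2182, -0.8729).
e_1·w_2 = (-0.4364)·0 + 0.2182·1 + (-0.8729)·(-1) = 1.0911.
u_2 = w_2 − 1.0911·e_1 = (0.4762, 0.7619, -0.0476).
‖u_2‖ = 0.8997, so e_2 = (0.5293, 0.8468, -0.0529).
e_1·w_3 = (-0.4364)·1 + 0.2182·(-3) + (-0.8729)·3 = -3.7097; e_2·w_3 = 0.5293·1 + 0.8468·(-3) + (-0.0529)·3 = -2.1700.
u_3 = w_3 + 3.7097·e_1 + 2.1700·e_2 = (0.5294, -0.3529, -0.3529).
‖u_3‖ = 0.7276, so e_3 = (0.7276, -0.4851, -0.4851).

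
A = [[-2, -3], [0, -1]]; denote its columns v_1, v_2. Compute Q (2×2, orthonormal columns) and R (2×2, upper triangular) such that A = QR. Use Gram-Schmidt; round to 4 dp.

q_1 = v_1/‖v_1‖ = (-2, 0)/2.0000 = (-1.0000, 0.0000).
r_{12} = q_1·v_2 = 3.0000.
u_2 = v_2 − 3.0000·q_1 = (0.0000, -1.0000).
‖u_2‖ = 1.0000, so q_2 = (0.0000, -1.0000).

Q = [[-1.0000, 0.0000], [0.0000, -1.0000]], R = [[2.0000, 3.0000], [0.0000, 1.0000]]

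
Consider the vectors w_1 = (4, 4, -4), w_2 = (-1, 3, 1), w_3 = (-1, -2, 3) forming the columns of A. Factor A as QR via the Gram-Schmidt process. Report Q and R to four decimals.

Q = [[0.5774, -0.4082, 0.7071], [0.5774, 0.8165, 0.0000], [-0.5774, 0.4082, 0.7071]], R = [[6.9282, 0.5774, -3.4641], [0.0000, 3.2660, 0.0000], [0.0000, 0.0000, 1.4142]]

w_1 = (4, 4, -4); ‖w_1‖ = 6.9282, so q_1 = (0.5774, 0.5774, -0.5774).
q_1·w_2 = 0.5774·(-1) + 0.5774·3 + (-0.5774)·1 = 0.5774.
u_2 = w_2 − 0.5774·q_1 = (-1.3333, 2.6667, 1.3333).
‖u_2‖ = 3.2660, so q_2 = (-0.4082, 0.8165, 0.4082).
q_1·w_3 = 0.5774·(-1) + 0.5774·(-2) + (-0.5774)·3 = -3.4641; q_2·w_3 = (-0.4082)·(-1) + 0.8165·(-2) + 0.4082·3 = 0.0000.
u_3 = w_3 + 3.4641·q_1 − 0.0000·q_2 = (1.0000, 0.0000, 1.0000).
‖u_3‖ = 1.4142, so q_3 = (0.7071, 0.0000, 0.7071).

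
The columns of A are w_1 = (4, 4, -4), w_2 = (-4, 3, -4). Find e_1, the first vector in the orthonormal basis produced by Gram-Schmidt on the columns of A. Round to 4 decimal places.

w_1 = (4, 4, -4); ‖w_1‖ = 6.9282, so e_1 = (0.5774, 0.5774, -0.5774).

e_1 = (0.5774, 0.5774, -0.5774)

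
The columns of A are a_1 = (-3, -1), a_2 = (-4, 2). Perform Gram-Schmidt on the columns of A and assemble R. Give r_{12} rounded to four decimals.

r_{12} = 3.1623

a_1 = (-3, -1); ‖a_1‖ = 3.1623, so e_1 = (-0.9487, -0.3162).
r_{12} = e_1·a_2 = 3.1623.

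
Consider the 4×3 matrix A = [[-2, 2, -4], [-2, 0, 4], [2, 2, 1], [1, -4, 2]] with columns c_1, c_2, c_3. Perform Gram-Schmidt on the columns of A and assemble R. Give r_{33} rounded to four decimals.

c_1 = (-2, -2, 2, 1); ‖c_1‖ = 3.6056, so q_1 = (-0.5547, -0.5547, 0.5547, 0.2774).
q_1·c_2 = (-0.5547)·2 + (-0.5547)·0 + 0.5547·2 + 0.2774·(-4) = -1.1094.
u_2 = c_2 + 1.1094·q_1 = (1.3846, -0.6154, 2.6154, -3.6923).
‖u_2‖ = 4.7717, so q_2 = (0.2902, -0.1290, 0.5481, -0.7738).
q_1·c_3 = (-0.5547)·(-4) + (-0.5547)·4 + 0.5547·1 + 0.2774·2 = 1.1094; q_2·c_3 = 0.2902·(-4) + (-0.1290)·4 + 0.5481·1 + (-0.7738)·2 = -2.6760.
u_3 = c_3 − 1.1094·q_1 + 2.6760·q_2 = (-2.6081, 4.2703, 1.8514, -0.3784).
r_{33} = ‖u_3‖ = 5.3487.

r_{33} = 5.3487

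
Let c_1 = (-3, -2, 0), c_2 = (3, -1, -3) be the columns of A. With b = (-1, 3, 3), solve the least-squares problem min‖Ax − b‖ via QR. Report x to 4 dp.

e_1 = c_1/‖c_1‖ = (-3, -2, 0)/3.6056 = (-0.8321, -0.5547, 0.0000).
r_{12} = e_1·c_2 = -1.9415.
u_2 = c_2 + 1.9415·e_1 = (1.3846, -2.0769, -3.0000).
‖u_2‖ = 3.9027, so e_2 = (0.3548, -0.5322, -0.7687).
Qᵀb = (-0.8321, -4.2574).
Back-substitute: x_2 = -4.2574/3.9027 = -1.0909.
x_1 = (-0.8321 + 1.9415·(-1.0909))/3.6056 = -0.8182.

x = (-0.8182, -1.0909)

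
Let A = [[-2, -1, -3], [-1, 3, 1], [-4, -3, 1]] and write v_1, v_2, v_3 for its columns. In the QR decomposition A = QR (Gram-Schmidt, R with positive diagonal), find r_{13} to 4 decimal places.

v_1 = (-2, -1, -4); ‖v_1‖ = 4.5826, so e_1 = (-0.4364, -0.2182, -0.8729).
r_{13} = e_1·v_3 = 0.2182.

r_{13} = 0.2182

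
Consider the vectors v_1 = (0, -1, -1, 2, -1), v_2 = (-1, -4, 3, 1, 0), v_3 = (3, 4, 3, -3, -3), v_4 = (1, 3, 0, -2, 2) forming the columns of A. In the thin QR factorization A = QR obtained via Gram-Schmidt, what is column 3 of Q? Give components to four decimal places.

v_1 = (0, -1, -1, 2, -1); ‖v_1‖ = 2.6458, so e_1 = (0.0000, -0.3780, -0.3780, 0.7559, -0.3780).
e_1·v_2 = 0.0000·(-1) + (-0.3780)·(-4) + (-0.3780)·3 + 0.7559·1 + (-0.3780)·0 = 1.1339.
u_2 = v_2 − 1.1339·e_1 = (-1.0000, -3.5714, 3.4286, 0.1429, 0.4286).
‖u_2‖ = 5.0709, so e_2 = (-0.1972, -0.7043, 0.6761, 0.0282, 0.0845).
e_1·v_3 = 0.0000·3 + (-0.3780)·4 + (-0.3780)·3 + 0.7559·(-3) + (-0.3780)·(-3) = -3.7796; e_2·v_3 = (-0.1972)·3 + (-0.7043)·4 + 0.6761·3 + 0.0282·(-3) + 0.0845·(-3) = -1.7185.
u_3 = v_3 + 3.7796·e_1 + 1.7185·e_2 = (2.6611, 1.3611, 2.7333, -0.0944, -4.2833).
‖u_3‖ = 5.8959, so e_3 = (0.4514, 0.2309, 0.4636, -0.0160, -0.7265).

e_3 = (0.4514, 0.2309, 0.4636, -0.0160, -0.7265)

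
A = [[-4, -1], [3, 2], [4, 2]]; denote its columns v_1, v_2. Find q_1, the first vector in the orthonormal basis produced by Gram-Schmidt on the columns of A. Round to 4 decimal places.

q_1 = (-0.6247, 0.4685, 0.6247)

q_1 = v_1/‖v_1‖ = (-4, 3, 4)/6.4031 = (-0.6247, 0.4685, 0.6247).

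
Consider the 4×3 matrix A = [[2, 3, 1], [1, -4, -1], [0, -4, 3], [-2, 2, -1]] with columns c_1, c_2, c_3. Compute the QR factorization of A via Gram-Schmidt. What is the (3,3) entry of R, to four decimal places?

c_1 = (2, 1, 0, -2); ‖c_1‖ = 3.0000, so q_1 = (0.6667, 0.3333, 0.0000, -0.6667).
q_1·c_2 = 0.6667·3 + 0.3333·(-4) + 0.0000·(-4) + (-0.6667)·2 = -0.6667.
u_2 = c_2 + 0.6667·q_1 = (3.4444, -3.7778, -4.0000, 1.5556).
‖u_2‖ = 6.6750, so q_2 = (0.5160, -0.5660, -0.5993, 0.2330).
q_1·c_3 = 0.6667·1 + 0.3333·(-1) + 0.0000·3 + (-0.6667)·(-1) = 1.0000; q_2·c_3 = 0.5160·1 + (-0.5660)·(-1) + (-0.5993)·3 + 0.2330·(-1) = -0.9488.
u_3 = c_3 − 1.0000·q_1 + 0.9488·q_2 = (0.8229, -1.8703, 2.4314, -0.1122).
r_{33} = ‖u_3‖ = 3.1780.

r_{33} = 3.1780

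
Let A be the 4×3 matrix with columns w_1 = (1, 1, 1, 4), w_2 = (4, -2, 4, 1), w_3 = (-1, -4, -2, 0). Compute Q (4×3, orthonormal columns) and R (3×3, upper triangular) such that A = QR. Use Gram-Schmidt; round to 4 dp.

w_1 = (1, 1, 1, 4); ‖w_1‖ = 4.3589, so q_1 = (0.2294, 0.2294, 0.2294, 0.9177).
q_1·w_2 = 0.2294·4 + 0.2294·(-2) + 0.2294·4 + 0.9177·1 = 2.2942.
u_2 = w_2 − 2.2942·q_1 = (3.4737, -2.5263, 3.4737, -1.1053).
‖u_2‖ = 5.6335, so q_2 = (0.6166, -0.4484, 0.6166, -0.1962).
q_1·w_3 = 0.2294·(-1) + 0.2294·(-4) + 0.2294·(-2) + 0.9177·0 = -1.6059; q_2·w_3 = 0.6166·(-1) + (-0.4484)·(-4) + 0.6166·(-2) + (-0.1962)·0 = -0.0561.
u_3 = w_3 + 1.6059·q_1 + 0.0561·q_2 = (-0.5970, -3.6567, -1.5970, 1.4627).
‖u_3‖ = 4.2916, so q_3 = (-0.1391, -0.8521, -0.3721, 0.3408).

Q = [[0.2294, 0.6166, -0.1391], [0.2294, -0.4484, -0.8521], [0.2294, 0.6166, -0.3721], [0.9177, -0.1962, 0.3408]], R = [[4.3589, 2.2942, -1.6059], [0.0000, 5.6335, -0.0561], [0.0000, 0.0000, 4.2916]]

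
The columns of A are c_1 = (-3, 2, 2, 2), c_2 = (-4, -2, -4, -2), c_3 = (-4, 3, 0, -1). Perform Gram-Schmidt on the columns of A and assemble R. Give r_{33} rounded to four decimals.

c_1 = (-3, 2, 2, 2); ‖c_1‖ = 4.5826, so q_1 = (-0.6547, 0.4364, 0.4364, 0.4364).
q_1·c_2 = (-0.6547)·(-4) + 0.4364·(-2) + 0.4364·(-4) + 0.4364·(-2) = -0.8729.
u_2 = c_2 + 0.8729·q_1 = (-4.5714, -1.6190, -3.6190, -1.6190).
‖u_2‖ = 6.2640, so q_2 = (-0.7298, -0.2585, -0.5778, -0.2585).
q_1·c_3 = (-0.6547)·(-4) + 0.4364·3 + 0.4364·0 + 0.4364·(-1) = 3.4915; q_2·c_3 = (-0.7298)·(-4) + (-0.2585)·3 + (-0.5778)·0 + (-0.2585)·(-1) = 2.4022.
u_3 = c_3 − 3.4915·q_1 − 2.4022·q_2 = (0.0388, 2.0971, -0.1359, -1.9029).
r_{33} = ‖u_3‖ = 2.8353.

r_{33} = 2.8353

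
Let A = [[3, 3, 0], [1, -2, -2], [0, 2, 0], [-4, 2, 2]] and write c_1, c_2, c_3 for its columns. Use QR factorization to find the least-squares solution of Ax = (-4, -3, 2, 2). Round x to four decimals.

c_1 = (3, 1, 0, -4); ‖c_1‖ = 5.0990, so e_1 = (0.5883, 0.1961, 0.0000, -0.7845).
e_1·c_2 = 0.5883·3 + 0.1961·(-2) + 0.0000·2 + (-0.7845)·2 = -0.1961.
u_2 = c_2 + 0.1961·e_1 = (3.1154, -1.9615, 2.0000, 1.8462).
‖u_2‖ = 4.5784, so e_2 = (0.6805, -0.4284, 0.4368, 0.4032).
e_1·c_3 = 0.5883·0 + 0.1961·(-2) + 0.0000·0 + (-0.7845)·2 = -1.9612; e_2·c_3 = 0.6805·0 + (-0.4284)·(-2) + 0.4368·0 + 0.4032·2 = 1.6633.
u_3 = c_3 + 1.9612·e_1 − 1.6633·e_2 = (0.0220, -0.9028, -0.7266, -0.2092).
‖u_3‖ = 1.1778, so e_3 = (0.0187, -0.7665, -0.6169, -0.1776).
Qᵀb = (-4.5107, 0.2436, 0.6356).
Back-substitute: x_3 = 0.6356/1.1778 = 0.5397.
x_2 = (0.2436 − 1.6633·0.5397)/4.5784 = -0.1429.
x_1 = (-4.5107 + 0.1961·(-0.1429) + 1.9612·0.5397)/5.0990 = -0.6825.

x = (-0.6825, -0.1429, 0.5397)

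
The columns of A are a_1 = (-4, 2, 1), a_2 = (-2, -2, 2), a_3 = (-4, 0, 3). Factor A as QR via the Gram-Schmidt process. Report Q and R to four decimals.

a_1 = (-4, 2, 1); ‖a_1‖ = 4.5826, so q_1 = (-0.8729, 0.4364, 0.2182).
q_1·a_2 = (-0.8729)·(-2) + 0.4364·(-2) + 0.2182·2 = 1.3093.
u_2 = a_2 − 1.3093·q_1 = (-0.8571, -2.5714, 1.7143).
‖u_2‖ = 3.2071, so q_2 = (-0.2673, -0.8018, 0.5345).
q_1·a_3 = (-0.8729)·(-4) + 0.4364·0 + 0.2182·3 = 4.1461; q_2·a_3 = (-0.2673)·(-4) + (-0.8018)·0 + 0.5345·3 = 2.6726.
u_3 = a_3 − 4.1461·q_1 − 2.6726·q_2 = (0.3333, 0.3333, 0.6667).
‖u_3‖ = 0.8165, so q_3 = (0.4082, 0.4082, 0.8165).

Q = [[-0.8729, -0.2673, 0.4082], [0.4364, -0.8018, 0.4082], [0.2182, 0.5345, 0.8165]], R = [[4.5826, 1.3093, 4.1461], [0.0000, 3.2071, 2.6726], [0.0000, 0.0000, 0.8165]]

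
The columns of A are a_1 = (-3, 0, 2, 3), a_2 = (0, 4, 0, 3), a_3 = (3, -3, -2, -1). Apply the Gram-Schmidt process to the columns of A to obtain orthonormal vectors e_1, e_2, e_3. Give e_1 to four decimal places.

e_1 = (-0.6396, 0.0000, 0.4264, 0.6396)

e_1 = a_1/‖a_1‖ = (-3, 0, 2, 3)/4.6904 = (-0.6396, 0.0000, 0.4264, 0.6396).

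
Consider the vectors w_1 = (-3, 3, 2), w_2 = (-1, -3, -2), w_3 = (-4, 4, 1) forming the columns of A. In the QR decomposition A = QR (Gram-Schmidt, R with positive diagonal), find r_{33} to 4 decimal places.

q_1 = w_1/‖w_1‖ = (-3, 3, 2)/4.6904 = (-0.6396, 0.6396, 0.4264).
r_{12} = q_1·w_2 = -2.1320.
u_2 = w_2 + 2.1320·q_1 = (-2.3636, -1.6364, -1.0909).
‖u_2‖ = 3.0748, so q_2 = (-0.7687, -0.5322, -0.3548).
r_{13} = q_1·w_3 = 5.5432; r_{23} = q_2·w_3 = 0.5913.
u_3 = w_3 − 5.5432·q_1 − 0.5913·q_2 = (0.0000, 0.7692, -1.1538).
r_{33} = ‖u_3‖ = 1.3868.

r_{33} = 1.3868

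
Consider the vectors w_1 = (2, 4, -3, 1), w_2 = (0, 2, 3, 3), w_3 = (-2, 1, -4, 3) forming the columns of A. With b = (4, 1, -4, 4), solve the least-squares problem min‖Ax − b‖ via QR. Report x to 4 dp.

w_1 = (2, 4, -3, 1); ‖w_1‖ = 5.4772, so q_1 = (0.3651, 0.7303, -0.5477, 0.1826).
q_1·w_2 = 0.3651·0 + 0.7303·2 + (-0.5477)·3 + 0.1826·3 = 0.3651.
u_2 = w_2 − 0.3651·q_1 = (-0.1333, 1.7333, 3.2000, 2.9333).
‖u_2‖ = 4.6762, so q_2 = (-0.0285, 0.3707, 0.6843, 0.6273).
q_1·w_3 = 0.3651·(-2) + 0.7303·1 + (-0.5477)·(-4) + 0.1826·3 = 2.7386; q_2·w_3 = (-0.0285)·(-2) + 0.3707·1 + 0.6843·(-4) + 0.6273·3 = -0.4277.
u_3 = w_3 − 2.7386·q_1 + 0.4277·q_2 = (-3.0122, -0.8415, -2.2073, 2.7683).
‖u_3‖ = 4.7241, so q_3 = (-0.6376, -0.1781, -0.4672, 0.5860).
Qᵀb = (5.1121, 0.0285, 1.4843).
Back-substitute: x_3 = 1.4843/4.7241 = 0.3142.
x_2 = (0.0285 + 0.4277·0.3142)/4.6762 = 0.0348.
x_1 = (5.1121 − 0.3651·0.0348 − 2.7386·0.3142)/5.4772 = 0.7739.

x = (0.7739, 0.0348, 0.3142)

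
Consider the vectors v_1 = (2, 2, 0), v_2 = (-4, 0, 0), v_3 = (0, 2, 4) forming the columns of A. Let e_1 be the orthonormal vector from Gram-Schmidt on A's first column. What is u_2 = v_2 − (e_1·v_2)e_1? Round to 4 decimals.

e_1 = v_1/‖v_1‖ = (2, 2, 0)/2.8284 = (0.7071, 0.7071, 0.0000).
r_{12} = e_1·v_2 = -2.8284.
u_2 = v_2 + 2.8284·e_1 = (-2.0000, 2.0000, 0.0000).

u_2 = (-2.0000, 2.0000, 0.0000)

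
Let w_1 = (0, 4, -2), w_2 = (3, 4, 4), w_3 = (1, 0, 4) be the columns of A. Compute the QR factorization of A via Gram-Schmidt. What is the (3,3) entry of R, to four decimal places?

r_{33} = 0.8729

q_1 = w_1/‖w_1‖ = (0, 4, -2)/4.4721 = (0.0000, 0.8944, -0.4472).
r_{12} = q_1·w_2 = 1.7889.
u_2 = w_2 − 1.7889·q_1 = (3.0000, 2.4000, 4.8000).
‖u_2‖ = 6.1482, so q_2 = (0.4880, 0.3904, 0.7807).
r_{13} = q_1·w_3 = -1.7889; r_{23} = q_2·w_3 = 3.6108.
u_3 = w_3 + 1.7889·q_1 − 3.6108·q_2 = (-0.7619, 0.1905, 0.3810).
r_{33} = ‖u_3‖ = 0.8729.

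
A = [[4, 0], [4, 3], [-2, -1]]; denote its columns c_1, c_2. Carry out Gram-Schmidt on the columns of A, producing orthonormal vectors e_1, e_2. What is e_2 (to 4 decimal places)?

e_1 = c_1/‖c_1‖ = (4, 4, -2)/6.0000 = (0.6667, 0.6667, -0.3333).
r_{12} = e_1·c_2 = 2.3333.
u_2 = c_2 − 2.3333·e_1 = (-1.5556, 1.4444, -0.2222).
‖u_2‖ = 2.1344, so e_2 = (-0.7288, 0.6768, -0.1041).

e_2 = (-0.7288, 0.6768, -0.1041)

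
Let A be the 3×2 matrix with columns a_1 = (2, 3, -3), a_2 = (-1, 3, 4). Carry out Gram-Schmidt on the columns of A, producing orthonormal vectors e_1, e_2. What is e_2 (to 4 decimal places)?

e_2 = (-0.1094, 0.7384, 0.6655)

a_1 = (2, 3, -3); ‖a_1‖ = 4.6904, so e_1 = (0.4264, 0.6396, -0.6396).
e_1·a_2 = 0.4264·(-1) + 0.6396·3 + (-0.6396)·4 = -1.0660.
u_2 = a_2 + 1.0660·e_1 = (-0.5455, 3.6818, 3.3182).
‖u_2‖ = 4.9863, so e_2 = (-0.1094, 0.7384, 0.6655).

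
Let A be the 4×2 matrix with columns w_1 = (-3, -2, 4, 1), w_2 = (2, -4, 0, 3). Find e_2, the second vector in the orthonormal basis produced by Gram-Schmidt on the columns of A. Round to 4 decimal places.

w_1 = (-3, -2, 4, 1); ‖w_1‖ = 5.4772, so e_1 = (-0.5477, -0.3651, 0.7303, 0.1826).
e_1·w_2 = (-0.5477)·2 + (-0.3651)·(-4) + 0.7303·0 + 0.1826·3 = 0.9129.
u_2 = w_2 − 0.9129·e_1 = (2.5000, -3.6667, -0.6667, 2.8333).
‖u_2‖ = 5.3072, so e_2 = (0.4711, -0.6909, -0.1256, 0.5339).

e_2 = (0.4711, -0.6909, -0.1256, 0.5339)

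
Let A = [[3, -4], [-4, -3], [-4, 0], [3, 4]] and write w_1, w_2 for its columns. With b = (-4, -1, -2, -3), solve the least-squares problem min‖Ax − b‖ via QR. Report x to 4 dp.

x = (-0.2377, 0.2403)

w_1 = (3, -4, -4, 3); ‖w_1‖ = 7.0711, so q_1 = (0.4243, -0.5657, -0.5657, 0.4243).
q_1·w_2 = 0.4243·(-4) + (-0.5657)·(-3) + (-0.5657)·0 + 0.4243·4 = 1.6971.
u_2 = w_2 − 1.6971·q_1 = (-4.7200, -2.0400, 0.9600, 3.2800).
‖u_2‖ = 6.1741, so q_2 = (-0.7645, -0.3304, 0.1555, 0.5312).
Qᵀb = (-1.2728, 1.4836).
Back-substitute: x_2 = 1.4836/6.1741 = 0.2403.
x_1 = (-1.2728 − 1.6971·0.2403)/7.0711 = -0.2377.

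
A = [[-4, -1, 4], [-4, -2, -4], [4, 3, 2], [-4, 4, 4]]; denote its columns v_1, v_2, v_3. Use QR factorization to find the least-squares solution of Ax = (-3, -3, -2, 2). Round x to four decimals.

x = (0.0417, 0.5000, -0.1667)

v_1 = (-4, -4, 4, -4); ‖v_1‖ = 8.0000, so q_1 = (-0.5000, -0.5000, 0.5000, -0.5000).
q_1·v_2 = (-0.5000)·(-1) + (-0.5000)·(-2) + 0.5000·3 + (-0.5000)·4 = 1.0000.
u_2 = v_2 − 1.0000·q_1 = (-0.5000, -1.5000, 2.5000, 4.5000).
‖u_2‖ = 5.3852, so q_2 = (-0.0928, -0.2785, 0.4642, 0.8356).
q_1·v_3 = (-0.5000)·4 + (-0.5000)·(-4) + 0.5000·2 + (-0.5000)·4 = -1.0000; q_2·v_3 = (-0.0928)·4 + (-0.2785)·(-4) + 0.4642·2 + 0.8356·4 = 5.0138.
u_3 = v_3 + 1.0000·q_1 − 5.0138·q_2 = (3.9655, -3.1034, 0.1724, -0.6897).
‖u_3‖ = 5.0855, so q_3 = (0.7798, -0.6103, 0.0339, -0.1356).
Qᵀb = (1.0000, 1.8570, -0.8476).
Back-substitute: x_3 = -0.8476/5.0855 = -0.1667.
x_2 = (1.8570 − 5.0138·(-0.1667))/5.3852 = 0.5000.
x_1 = (1.0000 − 1.0000·0.5000 + 1.0000·(-0.1667))/8.0000 = 0.0417.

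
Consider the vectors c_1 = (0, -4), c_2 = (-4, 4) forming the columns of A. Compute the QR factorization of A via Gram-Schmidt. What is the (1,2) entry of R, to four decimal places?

q_1 = c_1/‖c_1‖ = (0, -4)/4.0000 = (0.0000, -1.0000).
r_{12} = q_1·c_2 = -4.0000.

r_{12} = -4.0000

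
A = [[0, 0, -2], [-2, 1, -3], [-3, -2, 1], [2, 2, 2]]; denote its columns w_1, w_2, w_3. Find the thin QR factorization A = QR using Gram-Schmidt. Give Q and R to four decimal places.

Q = [[0.0000, 0.0000, -0.5873], [-0.4851, 0.8484, -0.1716], [-0.7276, -0.2571, 0.5147], [0.4851, 0.4628, 0.6005]], R = [[4.1231, 1.9403, 1.6977], [0.0000, 2.2881, -1.8767], [0.0000, 0.0000, 3.4052]]

w_1 = (0, -2, -3, 2); ‖w_1‖ = 4.1231, so q_1 = (0.0000, -0.4851, -0.7276, 0.4851).
q_1·w_2 = 0.0000·0 + (-0.4851)·1 + (-0.7276)·(-2) + 0.4851·2 = 1.9403.
u_2 = w_2 − 1.9403·q_1 = (0.0000, 1.9412, -0.5882, 1.0588).
‖u_2‖ = 2.2881, so q_2 = (0.0000, 0.8484, -0.2571, 0.4628).
q_1·w_3 = 0.0000·(-2) + (-0.4851)·(-3) + (-0.7276)·1 + 0.4851·2 = 1.6977; q_2·w_3 = 0.0000·(-2) + 0.8484·(-3) + (-0.2571)·1 + 0.4628·2 = -1.8767.
u_3 = w_3 − 1.6977·q_1 + 1.8767·q_2 = (-2.0000, -0.5843, 1.7528, 2.0449).
‖u_3‖ = 3.4052, so q_3 = (-0.5873, -0.1716, 0.5147, 0.6005).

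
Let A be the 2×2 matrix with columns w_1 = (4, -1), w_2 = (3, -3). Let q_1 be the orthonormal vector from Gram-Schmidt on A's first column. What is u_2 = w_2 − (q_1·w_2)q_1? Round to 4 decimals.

u_2 = (-0.5294, -2.1176)

w_1 = (4, -1); ‖w_1‖ = 4.1231, so q_1 = (0.9701, -0.2425).
q_1·w_2 = 0.9701·3 + (-0.2425)·(-3) = 3.6380.
u_2 = w_2 − 3.6380·q_1 = (-0.5294, -2.1176).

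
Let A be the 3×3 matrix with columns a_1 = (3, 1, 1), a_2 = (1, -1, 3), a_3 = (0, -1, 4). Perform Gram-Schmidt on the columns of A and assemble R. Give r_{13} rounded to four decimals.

q_1 = a_1/‖a_1‖ = (3, 1, 1)/3.3166 = (0.9045, 0.3015, 0.3015).
r_{13} = q_1·a_3 = 0.9045.

r_{13} = 0.9045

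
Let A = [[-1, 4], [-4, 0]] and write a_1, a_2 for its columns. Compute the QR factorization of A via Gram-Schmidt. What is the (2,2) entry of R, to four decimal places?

a_1 = (-1, -4); ‖a_1‖ = 4.1231, so q_1 = (-0.2425, -0.9701).
q_1·a_2 = (-0.2425)·4 + (-0.9701)·0 = -0.9701.
u_2 = a_2 + 0.9701·q_1 = (3.7647, -0.9412).
r_{22} = ‖u_2‖ = 3.8806.

r_{22} = 3.8806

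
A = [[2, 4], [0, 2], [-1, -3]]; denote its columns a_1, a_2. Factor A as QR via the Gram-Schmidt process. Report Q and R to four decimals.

Q = [[0.8944, -0.1826], [0.0000, 0.9129], [-0.4472, -0.3651]], R = [[2.2361, 4.9193], [0.0000, 2.1909]]

a_1 = (2, 0, -1); ‖a_1‖ = 2.2361, so e_1 = (0.8944, 0.0000, -0.4472).
e_1·a_2 = 0.8944·4 + 0.0000·2 + (-0.4472)·(-3) = 4.9193.
u_2 = a_2 − 4.9193·e_1 = (-0.4000, 2.0000, -0.8000).
‖u_2‖ = 2.1909, so e_2 = (-0.1826, 0.9129, -0.3651).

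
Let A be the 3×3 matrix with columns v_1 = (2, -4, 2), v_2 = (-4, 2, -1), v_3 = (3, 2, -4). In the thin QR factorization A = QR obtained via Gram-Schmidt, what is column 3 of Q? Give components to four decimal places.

v_1 = (2, -4, 2); ‖v_1‖ = 4.8990, so e_1 = (0.4082, -0.8165, 0.4082).
e_1·v_2 = 0.4082·(-4) + (-0.8165)·2 + 0.4082·(-1) = -3.6742.
u_2 = v_2 + 3.6742·e_1 = (-2.5000, -1.0000, 0.5000).
‖u_2‖ = 2.7386, so e_2 = (-0.9129, -0.3651, 0.1826).
e_1·v_3 = 0.4082·3 + (-0.8165)·2 + 0.4082·(-4) = -2.0412; e_2·v_3 = (-0.9129)·3 + (-0.3651)·2 + 0.1826·(-4) = -4.1992.
u_3 = v_3 + 2.0412·e_1 + 4.1992·e_2 = (0.0000, -1.2000, -2.4000).
‖u_3‖ = 2.6833, so e_3 = (0.0000, -0.4472, -0.8944).

e_3 = (0.0000, -0.4472, -0.8944)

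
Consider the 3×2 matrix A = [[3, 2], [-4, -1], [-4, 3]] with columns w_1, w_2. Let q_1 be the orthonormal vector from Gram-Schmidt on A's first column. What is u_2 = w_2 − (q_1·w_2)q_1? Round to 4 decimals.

u_2 = (2.1463, -1.1951, 2.8049)

w_1 = (3, -4, -4); ‖w_1‖ = 6.4031, so q_1 = (0.4685, -0.6247, -0.6247).
q_1·w_2 = 0.4685·2 + (-0.6247)·(-1) + (-0.6247)·3 = -0.3123.
u_2 = w_2 + 0.3123·q_1 = (2.1463, -1.1951, 2.8049).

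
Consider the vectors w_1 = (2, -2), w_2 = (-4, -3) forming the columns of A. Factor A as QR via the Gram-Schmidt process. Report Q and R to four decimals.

Q = [[0.7071, -0.7071], [-0.7071, -0.7071]], R = [[2.8284, -0.7071], [0.0000, 4.9497]]

w_1 = (2, -2); ‖w_1‖ = 2.8284, so e_1 = (0.7071, -0.7071).
e_1·w_2 = 0.7071·(-4) + (-0.7071)·(-3) = -0.7071.
u_2 = w_2 + 0.7071·e_1 = (-3.5000, -3.5000).
‖u_2‖ = 4.9497, so e_2 = (-0.7071, -0.7071).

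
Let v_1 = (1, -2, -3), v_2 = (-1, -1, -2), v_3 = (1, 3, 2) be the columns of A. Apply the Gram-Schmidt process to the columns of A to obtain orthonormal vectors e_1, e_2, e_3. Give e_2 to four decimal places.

e_1 = v_1/‖v_1‖ = (1, -2, -3)/3.7417 = (0.2673, -0.5345, -0.8018).
r_{12} = e_1·v_2 = 1.8708.
u_2 = v_2 − 1.8708·e_1 = (-1.5000, 0.0000, -0.5000).
‖u_2‖ = 1.5811, so e_2 = (-0.9487, 0.0000, -0.3162).

e_2 = (-0.9487, 0.0000, -0.3162)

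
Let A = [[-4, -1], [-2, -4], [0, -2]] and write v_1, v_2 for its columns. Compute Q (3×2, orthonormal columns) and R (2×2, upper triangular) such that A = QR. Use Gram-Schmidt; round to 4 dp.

Q = [[-0.8944, 0.3769], [-0.4472, -0.7537], [0.0000, -0.5384]], R = [[4.4721, 2.6833], [0.0000, 3.7148]]

e_1 = v_1/‖v_1‖ = (-4, -2, 0)/4.4721 = (-0.8944, -0.4472, 0.0000).
r_{12} = e_1·v_2 = 2.6833.
u_2 = v_2 − 2.6833·e_1 = (1.4000, -2.8000, -2.0000).
‖u_2‖ = 3.7148, so e_2 = (0.3769, -0.7537, -0.5384).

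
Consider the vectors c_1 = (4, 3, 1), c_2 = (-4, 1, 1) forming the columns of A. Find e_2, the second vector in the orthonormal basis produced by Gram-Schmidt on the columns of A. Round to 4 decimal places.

e_2 = (-0.6101, 0.6755, 0.4140)

c_1 = (4, 3, 1); ‖c_1‖ = 5.0990, so e_1 = (0.7845, 0.5883, 0.1961).
e_1·c_2 = 0.7845·(-4) + 0.5883·1 + 0.1961·1 = -2.3534.
u_2 = c_2 + 2.3534·e_1 = (-2.1538, 2.3846, 1.4615).
‖u_2‖ = 3.5301, so e_2 = (-0.6101, 0.6755, 0.4140).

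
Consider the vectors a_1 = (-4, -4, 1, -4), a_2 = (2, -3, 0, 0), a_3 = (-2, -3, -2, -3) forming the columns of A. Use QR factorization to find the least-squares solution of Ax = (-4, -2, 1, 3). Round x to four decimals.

x = (0.6485, -0.1188, -0.6100)

a_1 = (-4, -4, 1, -4); ‖a_1‖ = 7.0000, so q_1 = (-0.5714, -0.5714, 0.1429, -0.5714).
q_1·a_2 = (-0.5714)·2 + (-0.5714)·(-3) + 0.1429·0 + (-0.5714)·0 = 0.5714.
u_2 = a_2 − 0.5714·q_1 = (2.3265, -2.6735, -0.0816, 0.3265).
‖u_2‖ = 3.5600, so q_2 = (0.6535, -0.7510, -0.0229, 0.0917).
q_1·a_3 = (-0.5714)·(-2) + (-0.5714)·(-3) + 0.1429·(-2) + (-0.5714)·(-3) = 4.2857; q_2·a_3 = 0.6535·(-2) + (-0.7510)·(-3) + (-0.0229)·(-2) + 0.0917·(-3) = 0.7166.
u_3 = a_3 − 4.2857·q_1 − 0.7166·q_2 = (-0.0193, -0.0129, -2.5958, -0.6167).
‖u_3‖ = 2.6682, so q_3 = (-0.0072, -0.0048, -0.9729, -0.2311).
Qᵀb = (1.8571, -0.8599, -1.6277).
Back-substitute: x_3 = -1.6277/2.6682 = -0.6100.
x_2 = (-0.8599 − 0.7166·(-0.6100))/3.5600 = -0.1188.
x_1 = (1.8571 − 0.5714·(-0.1188) − 4.2857·(-0.6100))/7.0000 = 0.6485.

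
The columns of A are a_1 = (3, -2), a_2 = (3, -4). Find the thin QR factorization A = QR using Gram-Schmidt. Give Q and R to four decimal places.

Q = [[0.8321, -0.5547], [-0.5547, -0.8321]], R = [[3.6056, 4.7150], [0.0000, 1.6641]]

a_1 = (3, -2); ‖a_1‖ = 3.6056, so e_1 = (0.8321, -0.5547).
e_1·a_2 = 0.8321·3 + (-0.5547)·(-4) = 4.7150.
u_2 = a_2 − 4.7150·e_1 = (-0.9231, -1.3846).
‖u_2‖ = 1.6641, so e_2 = (-0.5547, -0.8321).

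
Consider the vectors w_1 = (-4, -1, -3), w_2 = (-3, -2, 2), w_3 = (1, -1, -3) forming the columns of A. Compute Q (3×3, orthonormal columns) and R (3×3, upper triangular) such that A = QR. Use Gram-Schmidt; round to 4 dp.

Q = [[-0.7845, -0.4640, 0.4115], [-0.1961, -0.4438, -0.8744], [-0.5883, 0.7666, -0.2572]], R = [[5.0990, 1.5689, 1.1767], [0.0000, 3.8129, -2.3200], [0.0000, 0.0000, 2.0574]]

w_1 = (-4, -1, -3); ‖w_1‖ = 5.0990, so q_1 = (-0.7845, -0.1961, -0.5883).
q_1·w_2 = (-0.7845)·(-3) + (-0.1961)·(-2) + (-0.5883)·2 = 1.5689.
u_2 = w_2 − 1.5689·q_1 = (-1.7692, -1.6923, 2.9231).
‖u_2‖ = 3.8129, so q_2 = (-0.4640, -0.4438, 0.7666).
q_1·w_3 = (-0.7845)·1 + (-0.1961)·(-1) + (-0.5883)·(-3) = 1.1767; q_2·w_3 = (-0.4640)·1 + (-0.4438)·(-1) + 0.7666·(-3) = -2.3200.
u_3 = w_3 − 1.1767·q_1 + 2.3200·q_2 = (0.8466, -1.7989, -0.5291).
‖u_3‖ = 2.0574, so q_3 = (0.4115, -0.8744, -0.2572).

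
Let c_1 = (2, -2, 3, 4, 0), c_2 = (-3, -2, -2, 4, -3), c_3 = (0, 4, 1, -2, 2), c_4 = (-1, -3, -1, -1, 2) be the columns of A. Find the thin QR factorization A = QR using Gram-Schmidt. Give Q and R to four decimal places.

Q = [[0.3482, -0.5506, -0.3414, -0.4782], [-0.3482, -0.2394, 0.8066, -0.3715], [0.5222, -0.4309, 0.2538, 0.0017], [0.6963, 0.4788, 0.3837, 0.0521], [0.0000, -0.4740, 0.1460, 0.7941]], R = [[5.7446, 1.3926, -2.2630, -0.5222], [0.0000, 6.3293, -3.2939, 0.2729], [0.0000, 0.0000, 3.0048, -2.4238], [0.0000, 0.0000, 0.0000, 3.1270]]

c_1 = (2, -2, 3, 4, 0); ‖c_1‖ = 5.7446, so q_1 = (0.3482, -0.3482, 0.5222, 0.6963, 0.0000).
q_1·c_2 = 0.3482·(-3) + (-0.3482)·(-2) + 0.5222·(-2) + 0.6963·4 + 0.0000·(-3) = 1.3926.
u_2 = c_2 − 1.3926·q_1 = (-3.4848, -1.5152, -2.7273, 3.0303, -3.0000).
‖u_2‖ = 6.3293, so q_2 = (-0.5506, -0.2394, -0.4309, 0.4788, -0.4740).
q_1·c_3 = 0.3482·0 + (-0.3482)·4 + 0.5222·1 + 0.6963·(-2) + 0.0000·2 = -2.2630; q_2·c_3 = (-0.5506)·0 + (-0.2394)·4 + (-0.4309)·1 + 0.4788·(-2) + (-0.4740)·2 = -3.2939.
u_3 = c_3 + 2.2630·q_1 + 3.2939·q_2 = (-1.0257, 2.4236, 0.7625, 1.1528, 0.4387).
‖u_3‖ = 3.0048, so q_3 = (-0.3414, 0.8066, 0.2538, 0.3837, 0.1460).
q_1·c_4 = 0.3482·(-1) + (-0.3482)·(-3) + 0.5222·(-1) + 0.6963·(-1) + 0.0000·2 = -0.5222; q_2·c_4 = (-0.5506)·(-1) + (-0.2394)·(-3) + (-0.4309)·(-1) + 0.4788·(-1) + (-0.4740)·2 = 0.2729; q_3·c_4 = (-0.3414)·(-1) + 0.8066·(-3) + 0.2538·(-1) + 0.3837·(-1) + 0.1460·2 = -2.4238.
u_4 = c_4 + 0.5222·q_1 − 0.2729·q_2 + 2.4238·q_3 = (-1.4953, -1.1615, 0.0054, 0.1629, 2.4832).
‖u_4‖ = 3.1270, so q_4 = (-0.4782, -0.3715, 0.0017, 0.0521, 0.7941).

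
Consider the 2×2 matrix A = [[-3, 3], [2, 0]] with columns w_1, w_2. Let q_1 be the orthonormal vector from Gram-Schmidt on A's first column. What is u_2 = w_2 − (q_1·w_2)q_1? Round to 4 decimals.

u_2 = (0.9231, 1.3846)

w_1 = (-3, 2); ‖w_1‖ = 3.6056, so q_1 = (-0.8321, 0.5547).
q_1·w_2 = (-0.8321)·3 + 0.5547·0 = -2.4962.
u_2 = w_2 + 2.4962·q_1 = (0.9231, 1.3846).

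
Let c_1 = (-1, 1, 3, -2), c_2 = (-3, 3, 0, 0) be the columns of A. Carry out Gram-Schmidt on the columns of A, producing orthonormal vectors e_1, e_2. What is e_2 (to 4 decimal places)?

e_2 = (-0.6583, 0.6583, -0.3038, 0.2025)

c_1 = (-1, 1, 3, -2); ‖c_1‖ = 3.8730, so e_1 = (-0.2582, 0.2582, 0.7746, -0.5164).
e_1·c_2 = (-0.2582)·(-3) + 0.2582·3 + 0.7746·0 + (-0.5164)·0 = 1.5492.
u_2 = c_2 − 1.5492·e_1 = (-2.6000, 2.6000, -1.2000, 0.8000).
‖u_2‖ = 3.9497, so e_2 = (-0.6583, 0.6583, -0.3038, 0.2025).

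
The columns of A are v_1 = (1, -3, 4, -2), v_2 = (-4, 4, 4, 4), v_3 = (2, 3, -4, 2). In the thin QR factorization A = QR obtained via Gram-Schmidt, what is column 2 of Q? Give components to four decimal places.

e_2 = (-0.4746, 0.4068, 0.6442, 0.4407)

e_1 = v_1/‖v_1‖ = (1, -3, 4, -2)/5.4772 = (0.1826, -0.5477, 0.7303, -0.3651).
r_{12} = e_1·v_2 = -1.4606.
u_2 = v_2 + 1.4606·e_1 = (-3.7333, 3.2000, 5.0667, 3.4667).
‖u_2‖ = 7.8655, so e_2 = (-0.4746, 0.4068, 0.6442, 0.4407).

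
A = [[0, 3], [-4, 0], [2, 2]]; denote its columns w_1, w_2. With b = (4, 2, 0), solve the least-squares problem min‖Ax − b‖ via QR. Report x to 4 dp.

w_1 = (0, -4, 2); ‖w_1‖ = 4.4721, so q_1 = (0.0000, -0.8944, 0.4472).
q_1·w_2 = 0.0000·3 + (-0.8944)·0 + 0.4472·2 = 0.8944.
u_2 = w_2 − 0.8944·q_1 = (3.0000, 0.8000, 1.6000).
‖u_2‖ = 3.4928, so q_2 = (0.8589, 0.2290, 0.4581).
Qᵀb = (-1.7889, 3.8937).
Back-substitute: x_2 = 3.8937/3.4928 = 1.1148.
x_1 = (-1.7889 − 0.8944·1.1148)/4.4721 = -0.6230.

x = (-0.6230, 1.1148)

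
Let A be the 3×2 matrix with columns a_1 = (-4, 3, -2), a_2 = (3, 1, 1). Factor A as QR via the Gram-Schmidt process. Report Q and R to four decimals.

e_1 = a_1/‖a_1‖ = (-4, 3, -2)/5.3852 = (-0.7428, 0.5571, -0.3714).
r_{12} = e_1·a_2 = -2.0426.
u_2 = a_2 + 2.0426·e_1 = (1.4828, 2.1379, 0.2414).
‖u_2‖ = 2.6130, so e_2 = (0.5675, 0.8182, 0.0924).

Q = [[-0.7428, 0.5675], [0.5571, 0.8182], [-0.3714, 0.0924]], R = [[5.3852, -2.0426], [0.0000, 2.6130]]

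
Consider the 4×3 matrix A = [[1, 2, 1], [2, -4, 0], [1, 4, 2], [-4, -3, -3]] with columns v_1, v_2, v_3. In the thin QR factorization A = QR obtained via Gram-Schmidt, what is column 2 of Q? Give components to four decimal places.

e_1 = v_1/‖v_1‖ = (1, 2, 1, -4)/4.6904 = (0.2132, 0.4264, 0.2132, -0.8528).
r_{12} = e_1·v_2 = 2.1320.
u_2 = v_2 − 2.1320·e_1 = (1.5455, -4.9091, 3.5455, -1.1818).
‖u_2‖ = 6.3604, so e_2 = (0.2430, -0.7718, 0.5574, -0.1858).

e_2 = (0.2430, -0.7718, 0.5574, -0.1858)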